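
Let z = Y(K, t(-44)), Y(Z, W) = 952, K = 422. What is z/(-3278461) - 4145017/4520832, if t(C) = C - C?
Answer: -13593580410901/14821371399552 ≈ -0.91716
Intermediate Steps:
t(C) = 0
z = 952
z/(-3278461) - 4145017/4520832 = 952/(-3278461) - 4145017/4520832 = 952*(-1/3278461) - 4145017*1/4520832 = -952/3278461 - 4145017/4520832 = -13593580410901/14821371399552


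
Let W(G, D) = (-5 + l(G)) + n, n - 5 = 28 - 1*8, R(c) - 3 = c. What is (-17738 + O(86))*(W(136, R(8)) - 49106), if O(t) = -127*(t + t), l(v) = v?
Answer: 1937538900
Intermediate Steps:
R(c) = 3 + c
n = 25 (n = 5 + (28 - 1*8) = 5 + (28 - 8) = 5 + 20 = 25)
O(t) = -254*t
W(G, D) = 20 + G (W(G, D) = (-5 + G) + 25 = 20 + G)
(-17738 + O(86))*(W(136, R(8)) - 49106) = (-17738 - 254*86)*((20 + 136) - 49106) = (-17738 - 21844)*(156 - 49106) = -39582*(-48950) = 1937538900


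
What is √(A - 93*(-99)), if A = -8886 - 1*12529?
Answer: 4*I*√763 ≈ 110.49*I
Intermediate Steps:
A = -21415 (A = -8886 - 12529 = -21415)
√(A - 93*(-99)) = √(-21415 - 93*(-99)) = √(-21415 + 9207) = √(-12208) = 4*I*√763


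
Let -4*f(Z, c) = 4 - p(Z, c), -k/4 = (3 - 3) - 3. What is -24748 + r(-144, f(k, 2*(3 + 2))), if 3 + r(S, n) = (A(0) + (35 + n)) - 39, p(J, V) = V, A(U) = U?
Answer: -49507/2 ≈ -24754.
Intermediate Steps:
k = 12 (k = -4*((3 - 3) - 3) = -4*(0 - 3) = -4*(-3) = 12)
f(Z, c) = -1 + c/4 (f(Z, c) = -(4 - c)/4 = -1 + c/4)
r(S, n) = -7 + n (r(S, n) = -3 + ((0 + (35 + n)) - 39) = -3 + ((35 + n) - 39) = -3 + (-4 + n) = -7 + n)
-24748 + r(-144, f(k, 2*(3 + 2))) = -24748 + (-7 + (-1 + (2*(3 + 2))/4)) = -24748 + (-7 + (-1 + (2*5)/4)) = -24748 + (-7 + (-1 + (¼)*10)) = -24748 + (-7 + (-1 + 5/2)) = -24748 + (-7 + 3/2) = -24748 - 11/2 = -49507/2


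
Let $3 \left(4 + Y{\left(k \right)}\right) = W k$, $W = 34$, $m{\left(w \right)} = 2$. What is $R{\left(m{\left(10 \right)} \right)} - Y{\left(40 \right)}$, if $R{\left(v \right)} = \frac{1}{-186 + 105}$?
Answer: $- \frac{36397}{81} \approx -449.35$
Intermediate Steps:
$R{\left(v \right)} = - \frac{1}{81}$ ($R{\left(v \right)} = \frac{1}{-81} = - \frac{1}{81}$)
$Y{\left(k \right)} = -4 + \frac{34 k}{3}$
$R{\left(m{\left(10 \right)} \right)} - Y{\left(40 \right)} = - \frac{1}{81} - \left(-4 + \frac{34}{3} \cdot 40\right) = - \frac{1}{81} - \left(-4 + \frac{1360}{3}\right) = - \frac{1}{81} - \frac{1348}{3} = - \frac{36397}{81}$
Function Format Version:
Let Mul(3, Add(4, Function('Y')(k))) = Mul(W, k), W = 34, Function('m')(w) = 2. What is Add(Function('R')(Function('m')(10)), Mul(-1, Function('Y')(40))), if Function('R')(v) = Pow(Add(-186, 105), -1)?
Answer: Rational(-36397, 81) ≈ -449.35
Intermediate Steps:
Function('R')(v) = Rational(-1, 81) (Function('R')(v) = Pow(-81, -1) = Rational(-1, 81))
Function('Y')(k) = Add(-4, Mul(Rational(34, 3), k)) (Function('Y')(k) = Add(-4, Mul(Rational(1, 3), Mul(34, k))) = Add(-4, Mul(Rational(34, 3), k)))
Add(Function('R')(Function('m')(10)), Mul(-1, Function('Y')(40))) = Add(Rational(-1, 81), Mul(-1, Add(-4, Mul(Rational(34, 3), 40)))) = Add(Rational(-1, 81), Mul(-1, Add(-4, Rational(1360, 3)))) = Add(Rational(-1, 81), Mul(-1, Rational(1348, 3))) = Add(Rational(-1, 81), Rational(-1348, 3)) = Rational(-36397, 81)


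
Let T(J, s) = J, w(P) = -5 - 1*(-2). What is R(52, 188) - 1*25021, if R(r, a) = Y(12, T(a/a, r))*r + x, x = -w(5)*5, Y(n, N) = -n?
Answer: -25630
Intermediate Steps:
w(P) = -3 (w(P) = -5 + 2 = -3)
x = 15 (x = -1*(-3)*5 = 3*5 = 15)
R(r, a) = 15 - 12*r (R(r, a) = (-1*12)*r + 15 = -12*r + 15 = 15 - 12*r)
R(52, 188) - 1*25021 = (15 - 12*52) - 1*25021 = (15 - 624) - 25021 = -609 - 25021 = -25630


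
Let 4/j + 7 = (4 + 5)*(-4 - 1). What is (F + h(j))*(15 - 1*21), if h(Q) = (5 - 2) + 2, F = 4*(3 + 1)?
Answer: -126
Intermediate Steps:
F = 16 (F = 4*4 = 16)
j = -1/13 (j = 4/(-7 + (4 + 5)*(-4 - 1)) = 4/(-7 + 9*(-5)) = 4/(-7 - 45) = 4/(-52) = 4*(-1/52) = -1/13 ≈ -0.076923)
h(Q) = 5 (h(Q) = 3 + 2 = 5)
(F + h(j))*(15 - 1*21) = (16 + 5)*(15 - 1*21) = 21*(15 - 21) = 21*(-6) = -126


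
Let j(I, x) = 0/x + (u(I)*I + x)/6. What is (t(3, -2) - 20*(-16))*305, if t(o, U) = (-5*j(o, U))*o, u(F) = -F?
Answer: 211975/2 ≈ 1.0599e+5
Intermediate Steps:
j(I, x) = -I²/6 + x/6 (j(I, x) = 0/x + ((-I)*I + x)/6 = 0 + (-I² + x)*(⅙) = 0 + (x - I²)*(⅙) = 0 + (-I²/6 + x/6) = -I²/6 + x/6)
t(o, U) = o*(-5*U/6 + 5*o²/6) (t(o, U) = (-5*(-o²/6 + U/6))*o = (-5*U/6 + 5*o²/6)*o = o*(-5*U/6 + 5*o²/6))
(t(3, -2) - 20*(-16))*305 = ((⅚)*3*(3² - 1*(-2)) - 20*(-16))*305 = ((⅚)*3*(9 + 2) + 320)*305 = ((⅚)*3*11 + 320)*305 = (55/2 + 320)*305 = (695/2)*305 = 211975/2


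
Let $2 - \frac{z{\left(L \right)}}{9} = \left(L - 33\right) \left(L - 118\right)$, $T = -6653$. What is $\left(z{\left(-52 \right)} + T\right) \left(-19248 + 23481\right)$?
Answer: $-578587605$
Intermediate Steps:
$z{\left(L \right)} = 18 - 9 \left(-118 + L\right) \left(-33 + L\right)$ ($z{\left(L \right)} = 18 - 9 \left(L - 33\right) \left(L - 118\right) = 18 - 9 \left(-33 + L\right) \left(-118 + L\right) = 18 - 9 \left(-118 + L\right) \left(-33 + L\right)$)
$\left(z{\left(-52 \right)} + T\right) \left(-19248 + 23481\right) = \left(\left(-35028 - 9 \left(-52\right)^{2} + 1359 \left(-52\right)\right) - 6653\right) \left(-19248 + 23481\right) = \left(\left(-35028 - 24336 - 70668\right) - 6653\right) 4233 = \left(-130032 - 6653\right) 4233 = \left(-136685\right) 4233 = -578587605$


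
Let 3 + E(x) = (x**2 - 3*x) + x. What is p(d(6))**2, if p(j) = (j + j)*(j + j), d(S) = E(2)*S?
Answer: 1679616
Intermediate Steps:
E(x) = -3 + x**2 - 2*x (E(x) = -3 + ((x**2 - 3*x) + x) = -3 + (x**2 - 2*x) = -3 + x**2 - 2*x)
d(S) = -3*S (d(S) = (-3 + 2**2 - 2*2)*S = (-3 + 4 - 4)*S = -3*S)
p(j) = 4*j**2 (p(j) = (2*j)*(2*j) = 4*j**2)
p(d(6))**2 = (4*(-3*6)**2)**2 = (4*(-18)**2)**2 = (4*324)**2 = 1296**2 = 1679616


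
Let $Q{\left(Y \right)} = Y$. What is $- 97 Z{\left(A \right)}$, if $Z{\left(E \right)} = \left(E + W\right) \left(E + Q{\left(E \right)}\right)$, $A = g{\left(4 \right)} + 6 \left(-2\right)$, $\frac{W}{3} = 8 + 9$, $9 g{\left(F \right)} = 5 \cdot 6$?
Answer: $\frac{640588}{9} \approx 71177.0$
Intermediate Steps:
$g{\left(F \right)} = \frac{10}{3}$ ($g{\left(F \right)} = \frac{5 \cdot 6}{9} = \frac{1}{9} \cdot 30 = \frac{10}{3}$)
$W = 51$ ($W = 3 \left(8 + 9\right) = 3 \cdot 17 = 51$)
$A = - \frac{26}{3}$ ($A = \frac{10}{3} + 6 \left(-2\right) = \frac{10}{3} - 12 = - \frac{26}{3} \approx -8.6667$)
$Z{\left(E \right)} = 2 E \left(51 + E\right)$ ($Z{\left(E \right)} = \left(E + 51\right) \left(E + E\right) = \left(51 + E\right) 2 E = 2 E \left(51 + E\right)$)
$- 97 Z{\left(A \right)} = - 97 \cdot 2 \left(- \frac{26}{3}\right) \left(51 - \frac{26}{3}\right) = - 97 \cdot 2 \left(- \frac{26}{3}\right) \frac{127}{3} = \left(-97\right) \left(- \frac{6604}{9}\right) = \frac{640588}{9}$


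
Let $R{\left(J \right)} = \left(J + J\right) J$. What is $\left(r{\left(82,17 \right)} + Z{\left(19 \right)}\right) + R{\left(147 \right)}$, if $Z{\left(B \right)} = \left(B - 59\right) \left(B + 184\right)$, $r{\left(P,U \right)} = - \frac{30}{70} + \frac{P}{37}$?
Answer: $\frac{9090845}{259} \approx 35100.0$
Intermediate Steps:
$r{\left(P,U \right)} = - \frac{3}{7} + \frac{P}{37}$ ($r{\left(P,U \right)} = \left(-30\right) \frac{1}{70} + P \frac{1}{37} = - \frac{3}{7} + \frac{P}{37}$)
$R{\left(J \right)} = 2 J^{2}$ ($R{\left(J \right)} = 2 J J = 2 J^{2}$)
$Z{\left(B \right)} = \left(-59 + B\right) \left(184 + B\right)$
$\left(r{\left(82,17 \right)} + Z{\left(19 \right)}\right) + R{\left(147 \right)} = \left(\left(- \frac{3}{7} + \frac{1}{37} \cdot 82\right) + \left(-10856 + 19^{2} + 125 \cdot 19\right)\right) + 2 \cdot 147^{2} = \left(\left(- \frac{3}{7} + \frac{82}{37}\right) + \left(-10856 + 361 + 2375\right)\right) + 2 \cdot 21609 = \left(\frac{463}{259} - 8120\right) + 43218 = - \frac{2102617}{259} + 43218 = \frac{9090845}{259}$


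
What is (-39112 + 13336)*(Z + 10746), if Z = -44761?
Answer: 876770640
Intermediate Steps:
(-39112 + 13336)*(Z + 10746) = (-39112 + 13336)*(-44761 + 10746) = -25776*(-34015) = 876770640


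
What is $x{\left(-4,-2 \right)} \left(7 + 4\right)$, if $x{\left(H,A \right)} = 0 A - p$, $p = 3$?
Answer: $-33$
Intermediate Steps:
$x{\left(H,A \right)} = -3$ ($x{\left(H,A \right)} = 0 A - 3 = 0 - 3 = -3$)
$x{\left(-4,-2 \right)} \left(7 + 4\right) = - 3 \left(7 + 4\right) = \left(-3\right) 11 = -33$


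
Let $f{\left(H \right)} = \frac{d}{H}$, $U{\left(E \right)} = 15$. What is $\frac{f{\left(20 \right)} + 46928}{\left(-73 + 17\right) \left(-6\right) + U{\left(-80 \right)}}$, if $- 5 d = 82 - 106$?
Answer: $\frac{1173206}{8775} \approx 133.7$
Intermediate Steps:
$d = \frac{24}{5}$ ($d = - \frac{82 - 106}{5} = \left(- \frac{1}{5}\right) \left(-24\right) = \frac{24}{5} \approx 4.8$)
$f{\left(H \right)} = \frac{24}{5 H}$
$\frac{f{\left(20 \right)} + 46928}{\left(-73 + 17\right) \left(-6\right) + U{\left(-80 \right)}} = \frac{\frac{24}{5 \cdot 20} + 46928}{\left(-73 + 17\right) \left(-6\right) + 15} = \frac{\frac{24}{5} \cdot \frac{1}{20} + 46928}{\left(-56\right) \left(-6\right) + 15} = \frac{\frac{6}{25} + 46928}{336 + 15} = \frac{1173206}{25 \cdot 351} = \frac{1173206}{25} \cdot \frac{1}{351} = \frac{1173206}{8775}$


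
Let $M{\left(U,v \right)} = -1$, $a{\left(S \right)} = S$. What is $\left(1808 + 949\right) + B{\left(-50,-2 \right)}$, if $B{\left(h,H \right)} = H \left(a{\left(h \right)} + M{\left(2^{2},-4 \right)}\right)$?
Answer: $2859$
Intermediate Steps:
$B{\left(h,H \right)} = H \left(-1 + h\right)$ ($B{\left(h,H \right)} = H \left(h - 1\right) = H \left(-1 + h\right)$)
$\left(1808 + 949\right) + B{\left(-50,-2 \right)} = \left(1808 + 949\right) - 2 \left(-1 - 50\right) = 2757 - -102 = 2757 + 102 = 2859$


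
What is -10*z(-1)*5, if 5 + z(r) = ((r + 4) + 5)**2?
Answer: -2950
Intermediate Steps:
z(r) = -5 + (9 + r)**2 (z(r) = -5 + ((r + 4) + 5)**2 = -5 + ((4 + r) + 5)**2 = -5 + (9 + r)**2)
-10*z(-1)*5 = -10*(-5 + (9 - 1)**2)*5 = -10*(-5 + 8**2)*5 = -10*(-5 + 64)*5 = -10*59*5 = -590*5 = -2950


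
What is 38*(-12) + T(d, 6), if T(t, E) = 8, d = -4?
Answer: -448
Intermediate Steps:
38*(-12) + T(d, 6) = 38*(-12) + 8 = -456 + 8 = -448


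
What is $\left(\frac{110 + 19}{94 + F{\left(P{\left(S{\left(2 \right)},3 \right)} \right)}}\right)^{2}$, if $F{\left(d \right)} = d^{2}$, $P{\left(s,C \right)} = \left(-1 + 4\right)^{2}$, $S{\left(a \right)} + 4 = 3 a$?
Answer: $\frac{16641}{30625} \approx 0.54338$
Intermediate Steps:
$S{\left(a \right)} = -4 + 3 a$
$P{\left(s,C \right)} = 9$ ($P{\left(s,C \right)} = 3^{2} = 9$)
$\left(\frac{110 + 19}{94 + F{\left(P{\left(S{\left(2 \right)},3 \right)} \right)}}\right)^{2} = \left(\frac{110 + 19}{94 + 9^{2}}\right)^{2} = \left(\frac{129}{94 + 81}\right)^{2} = \left(\frac{129}{175}\right)^{2} = \frac{16641}{30625}$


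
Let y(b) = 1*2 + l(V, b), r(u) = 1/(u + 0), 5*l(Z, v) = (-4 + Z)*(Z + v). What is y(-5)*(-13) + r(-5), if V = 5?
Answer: -131/5 ≈ -26.200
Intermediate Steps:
l(Z, v) = (-4 + Z)*(Z + v)/5 (l(Z, v) = ((-4 + Z)*(Z + v))/5 = (-4 + Z)*(Z + v)/5)
r(u) = 1/u
y(b) = 3 + b/5 (y(b) = 1*2 + (-⅘*5 - 4*b/5 + (⅕)*5² + (⅕)*5*b) = 2 + (-4 - 4*b/5 + (⅕)*25 + b) = 2 + (-4 - 4*b/5 + 5 + b) = 2 + (1 + b/5) = 3 + b/5)
y(-5)*(-13) + r(-5) = (3 + (⅕)*(-5))*(-13) + 1/(-5) = (3 - 1)*(-13) - ⅕ = 2*(-13) - ⅕ = -26 - ⅕ = -131/5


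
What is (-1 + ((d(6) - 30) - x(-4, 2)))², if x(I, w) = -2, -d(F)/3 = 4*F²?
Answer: 212521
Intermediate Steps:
d(F) = -12*F²
(-1 + ((d(6) - 30) - x(-4, 2)))² = (-1 + ((-12*6² - 30) - 1*(-2)))² = (-1 + ((-12*36 - 30) + 2))² = (-1 + ((-432 - 30) + 2))² = (-1 + (-462 + 2))² = (-1 - 460)² = (-461)² = 212521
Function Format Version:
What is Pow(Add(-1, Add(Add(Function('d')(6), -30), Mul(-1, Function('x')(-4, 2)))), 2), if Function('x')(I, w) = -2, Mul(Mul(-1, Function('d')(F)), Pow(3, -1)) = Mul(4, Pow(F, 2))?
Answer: 212521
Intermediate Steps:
Function('d')(F) = Mul(-12, Pow(F, 2)) (Function('d')(F) = Mul(-3, Mul(4, Pow(F, 2))) = Mul(-12, Pow(F, 2)))
Pow(Add(-1, Add(Add(Function('d')(6), -30), Mul(-1, Function('x')(-4, 2)))), 2) = Pow(Add(-1, Add(Add(Mul(-12, Pow(6, 2)), -30), Mul(-1, -2))), 2) = Pow(Add(-1, Add(Add(Mul(-12, 36), -30), 2)), 2) = Pow(Add(-1, Add(Add(-432, -30), 2)), 2) = Pow(Add(-1, Add(-462, 2)), 2) = Pow(Add(-1, -460), 2) = Pow(-461, 2) = 212521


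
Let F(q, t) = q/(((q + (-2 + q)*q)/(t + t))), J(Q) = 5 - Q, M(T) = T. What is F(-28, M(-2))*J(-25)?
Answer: 120/29 ≈ 4.1379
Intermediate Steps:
F(q, t) = 2*q*t/(q + q*(-2 + q)) (F(q, t) = q/(((q + q*(-2 + q))/((2*t)))) = q/(((q + q*(-2 + q))*(1/(2*t)))) = q/(((q + q*(-2 + q))/(2*t))) = q*(2*t/(q + q*(-2 + q))) = 2*q*t/(q + q*(-2 + q)))
F(-28, M(-2))*J(-25) = (2*(-2)/(-1 - 28))*(5 - 1*(-25)) = (2*(-2)/(-29))*(5 + 25) = (2*(-2)*(-1/29))*30 = (4/29)*30 = 120/29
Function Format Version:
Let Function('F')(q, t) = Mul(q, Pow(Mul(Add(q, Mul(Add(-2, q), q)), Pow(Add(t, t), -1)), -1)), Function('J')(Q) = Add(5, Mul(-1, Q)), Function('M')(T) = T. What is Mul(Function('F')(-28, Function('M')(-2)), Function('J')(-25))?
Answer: Rational(120, 29) ≈ 4.1379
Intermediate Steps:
Function('F')(q, t) = Mul(2, q, t, Pow(Add(q, Mul(q, Add(-2, q))), -1)) (Function('F')(q, t) = Mul(q, Pow(Mul(Add(q, Mul(q, Add(-2, q))), Pow(Mul(2, t), -1)), -1)) = Mul(q, Pow(Mul(Add(q, Mul(q, Add(-2, q))), Mul(Rational(1, 2), Pow(t, -1))), -1)) = Mul(q, Pow(Mul(Rational(1, 2), Pow(t, -1), Add(q, Mul(q, Add(-2, q)))), -1)) = Mul(q, Mul(2, t, Pow(Add(q, Mul(q, Add(-2, q))), -1))) = Mul(2, q, t, Pow(Add(q, Mul(q, Add(-2, q))), -1)))
Mul(Function('F')(-28, Function('M')(-2)), Function('J')(-25)) = Mul(Mul(2, -2, Pow(Add(-1, -28), -1)), Add(5, Mul(-1, -25))) = Mul(Mul(2, -2, Pow(-29, -1)), Add(5, 25)) = Mul(Mul(2, -2, Rational(-1, 29)), 30) = Mul(Rational(4, 29), 30) = Rational(120, 29)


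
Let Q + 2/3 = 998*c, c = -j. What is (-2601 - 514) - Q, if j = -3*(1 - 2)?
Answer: -361/3 ≈ -120.33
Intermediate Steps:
j = 3 (j = -3*(-1) = 3)
c = -3 (c = -1*3 = -3)
Q = -8984/3 (Q = -⅔ + 998*(-3) = -⅔ - 2994 = -8984/3 ≈ -2994.7)
(-2601 - 514) - Q = (-2601 - 514) - 1*(-8984/3) = -3115 + 8984/3 = -361/3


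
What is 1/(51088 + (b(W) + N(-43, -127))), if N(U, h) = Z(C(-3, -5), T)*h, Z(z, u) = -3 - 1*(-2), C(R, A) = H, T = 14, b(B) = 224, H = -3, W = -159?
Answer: 1/51439 ≈ 1.9441e-5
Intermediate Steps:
C(R, A) = -3
Z(z, u) = -1 (Z(z, u) = -3 + 2 = -1)
N(U, h) = -h
1/(51088 + (b(W) + N(-43, -127))) = 1/(51088 + (224 - 1*(-127))) = 1/(51088 + (224 + 127)) = 1/(51088 + 351) = 1/51439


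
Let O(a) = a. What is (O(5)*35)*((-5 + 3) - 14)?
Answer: -2800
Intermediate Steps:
(O(5)*35)*((-5 + 3) - 14) = (5*35)*((-5 + 3) - 14) = 175*(-2 - 14) = 175*(-16) = -2800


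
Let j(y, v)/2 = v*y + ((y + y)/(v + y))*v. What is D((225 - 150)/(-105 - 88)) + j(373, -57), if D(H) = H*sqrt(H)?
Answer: -3380499/79 - 375*I*sqrt(579)/37249 ≈ -42791.0 - 0.24225*I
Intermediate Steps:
D(H) = H**(3/2)
j(y, v) = 2*v*y + 4*v*y/(v + y) (j(y, v) = 2*(v*y + ((y + y)/(v + y))*v) = 2*(v*y + ((2*y)/(v + y))*v) = 2*(v*y + (2*y/(v + y))*v) = 2*(v*y + 2*v*y/(v + y)) = 2*v*y + 4*v*y/(v + y))
D((225 - 150)/(-105 - 88)) + j(373, -57) = ((225 - 150)/(-105 - 88))**(3/2) + 2*(-57)*373*(2 - 57 + 373)/(-57 + 373) = (75/(-193))**(3/2) + 2*(-57)*373*318/316 = (75*(-1/193))**(3/2) + 2*(-57)*373*(1/316)*318 = (-75/193)**(3/2) - 3380499/79 = -375*I*sqrt(579)/37249 - 3380499/79 = -3380499/79 - 375*I*sqrt(579)/37249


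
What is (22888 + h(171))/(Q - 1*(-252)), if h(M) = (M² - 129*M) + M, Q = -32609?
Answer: -30241/32357 ≈ -0.93460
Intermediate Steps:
h(M) = M² - 128*M
(22888 + h(171))/(Q - 1*(-252)) = (22888 + 171*(-128 + 171))/(-32609 - 1*(-252)) = (22888 + 171*43)/(-32609 + 252) = (22888 + 7353)/(-32357) = 30241*(-1/32357) = -30241/32357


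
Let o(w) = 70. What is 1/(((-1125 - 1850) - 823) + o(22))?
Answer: -1/3728 ≈ -0.00026824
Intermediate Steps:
1/(((-1125 - 1850) - 823) + o(22)) = 1/(((-1125 - 1850) - 823) + 70) = 1/((-2975 - 823) + 70) = 1/(-3798 + 70) = 1/(-3728) = -1/3728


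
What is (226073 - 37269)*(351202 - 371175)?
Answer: -3770982292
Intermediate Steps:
(226073 - 37269)*(351202 - 371175) = 188804*(-19973) = -3770982292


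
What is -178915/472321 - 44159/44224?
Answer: -28769559999/20887923904 ≈ -1.3773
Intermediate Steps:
-178915/472321 - 44159/44224 = -28769559999/20887923904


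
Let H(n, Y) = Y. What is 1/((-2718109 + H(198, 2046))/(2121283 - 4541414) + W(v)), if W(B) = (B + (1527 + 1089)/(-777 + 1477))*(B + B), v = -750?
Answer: 2420131/2709083528143 ≈ 8.9334e-7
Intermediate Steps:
W(B) = 2*B*(654/175 + B) (W(B) = (B + 2616/700)*(2*B) = (B + 2616*(1/700))*(2*B) = (B + 654/175)*(2*B) = (654/175 + B)*(2*B) = 2*B*(654/175 + B))
1/((-2718109 + H(198, 2046))/(2121283 - 4541414) + W(v)) = 1/((-2718109 + 2046)/(2121283 - 4541414) + (2/175)*(-750)*(654 + 175*(-750))) = 1/(-2716063/(-2420131) + (2/175)*(-750)*(654 - 131250)) = 1/(-2716063*(-1/2420131) + (2/175)*(-750)*(-130596)) = 1/(388009/345733 + 7835760/7) = 1/(2709083528143/2420131) = 2420131/2709083528143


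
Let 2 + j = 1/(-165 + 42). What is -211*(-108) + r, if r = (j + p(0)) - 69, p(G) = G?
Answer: 2794190/123 ≈ 22717.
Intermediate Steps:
j = -247/123 (j = -2 + 1/(-165 + 42) = -2 + 1/(-123) = -2 - 1/123 = -247/123 ≈ -2.0081)
r = -8734/123 (r = (-247/123 + 0) - 69 = -247/123 - 69 = -8734/123 ≈ -71.008)
-211*(-108) + r = -211*(-108) - 8734/123 = 22788 - 8734/123 = 2794190/123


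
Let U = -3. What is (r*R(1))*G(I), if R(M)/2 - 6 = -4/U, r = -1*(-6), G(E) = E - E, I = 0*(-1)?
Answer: 0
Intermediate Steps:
I = 0
G(E) = 0
r = 6
R(M) = 44/3 (R(M) = 12 + 2*(-4/(-3)) = 12 + 2*(-4*(-1/3)) = 12 + 2*(4/3) = 12 + 8/3 = 44/3)
(r*R(1))*G(I) = (6*(44/3))*0 = 88*0 = 0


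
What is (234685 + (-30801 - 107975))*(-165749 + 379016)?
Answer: 20454224703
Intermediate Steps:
(234685 + (-30801 - 107975))*(-165749 + 379016) = (234685 - 138776)*213267 = 95909*213267 = 20454224703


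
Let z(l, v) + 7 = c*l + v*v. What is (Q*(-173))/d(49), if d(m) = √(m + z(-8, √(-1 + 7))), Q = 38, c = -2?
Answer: -3287/4 ≈ -821.75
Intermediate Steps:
z(l, v) = -7 + v² - 2*l (z(l, v) = -7 + (-2*l + v*v) = -7 + (-2*l + v²) = -7 + (v² - 2*l) = -7 + v² - 2*l)
d(m) = √(15 + m) (d(m) = √(m + (-7 + (√(-1 + 7))² - 2*(-8))) = √(m + (-7 + (√6)² + 16)) = √(m + (-7 + 6 + 16)) = √(m + 15) = √(15 + m))
(Q*(-173))/d(49) = (38*(-173))/(√(15 + 49)) = -6574/(√64) = -6574/8 = -6574*⅛ = -3287/4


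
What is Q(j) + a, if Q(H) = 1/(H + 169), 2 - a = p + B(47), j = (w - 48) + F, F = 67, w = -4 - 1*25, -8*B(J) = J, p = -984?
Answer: 1261673/1272 ≈ 991.88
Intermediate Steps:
B(J) = -J/8
w = -29 (w = -4 - 25 = -29)
j = -10 (j = (-29 - 48) + 67 = -77 + 67 = -10)
a = 7935/8 (a = 2 - (-984 - ⅛*47) = 2 - (-984 - 47/8) = 2 - 1*(-7919/8) = 2 + 7919/8 = 7935/8 ≈ 991.88)
Q(H) = 1/(169 + H)
Q(j) + a = 1/(169 - 10) + 7935/8 = 1/159 + 7935/8 = 1261673/1272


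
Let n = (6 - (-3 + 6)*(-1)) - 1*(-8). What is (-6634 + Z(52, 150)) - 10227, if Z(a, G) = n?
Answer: -16844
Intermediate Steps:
n = 17 (n = (6 - 3*(-1)) + 8 = (6 - 1*(-3)) + 8 = (6 + 3) + 8 = 9 + 8 = 17)
Z(a, G) = 17
(-6634 + Z(52, 150)) - 10227 = (-6634 + 17) - 10227 = -6617 - 10227 = -16844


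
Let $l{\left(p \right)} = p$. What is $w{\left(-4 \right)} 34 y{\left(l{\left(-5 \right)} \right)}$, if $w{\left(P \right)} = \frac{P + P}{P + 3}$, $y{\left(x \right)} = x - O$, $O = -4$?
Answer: $-272$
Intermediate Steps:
$y{\left(x \right)} = 4 + x$ ($y{\left(x \right)} = x - -4 = x + 4 = 4 + x$)
$w{\left(P \right)} = \frac{2 P}{3 + P}$
$w{\left(-4 \right)} 34 y{\left(l{\left(-5 \right)} \right)} = 2 \left(-4\right) \frac{1}{3 - 4} \cdot 34 \left(4 - 5\right) = 2 \left(-4\right) \frac{1}{-1} \cdot 34 \left(-1\right) = 2 \left(-4\right) \left(-1\right) 34 \left(-1\right) = 8 \cdot 34 \left(-1\right) = 272 \left(-1\right) = -272$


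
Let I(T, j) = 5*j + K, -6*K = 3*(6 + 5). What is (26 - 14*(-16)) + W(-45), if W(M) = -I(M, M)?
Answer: 961/2 ≈ 480.50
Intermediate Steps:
K = -11/2 (K = -(6 + 5)/2 = -11/2 ≈ -5.5000)
I(T, j) = -11/2 + 5*j (I(T, j) = 5*j - 11/2 = -11/2 + 5*j)
W(M) = 11/2 - 5*M (W(M) = -(-11/2 + 5*M) = 11/2 - 5*M)
(26 - 14*(-16)) + W(-45) = (26 - 14*(-16)) + (11/2 - 5*(-45)) = (26 + 224) + (11/2 + 225) = 250 + 461/2 = 961/2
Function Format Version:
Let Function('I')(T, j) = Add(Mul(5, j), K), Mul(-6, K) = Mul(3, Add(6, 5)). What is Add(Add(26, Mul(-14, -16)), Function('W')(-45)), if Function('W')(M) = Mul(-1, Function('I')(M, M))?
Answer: Rational(961, 2) ≈ 480.50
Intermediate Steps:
K = Rational(-11, 2) (K = Mul(Rational(-1, 6), Mul(3, Add(6, 5))) = Mul(Rational(-1, 6), Mul(3, 11)) = Mul(Rational(-1, 6), 33) = Rational(-11, 2) ≈ -5.5000)
Function('I')(T, j) = Add(Rational(-11, 2), Mul(5, j)) (Function('I')(T, j) = Add(Mul(5, j), Rational(-11, 2)) = Add(Rational(-11, 2), Mul(5, j)))
Function('W')(M) = Add(Rational(11, 2), Mul(-5, M)) (Function('W')(M) = Mul(-1, Add(Rational(-11, 2), Mul(5, M))) = Add(Rational(11, 2), Mul(-5, M)))
Add(Add(26, Mul(-14, -16)), Function('W')(-45)) = Add(Add(26, Mul(-14, -16)), Add(Rational(11, 2), Mul(-5, -45))) = Add(Add(26, 224), Add(Rational(11, 2), 225)) = Add(250, Rational(461, 2)) = Rational(961, 2)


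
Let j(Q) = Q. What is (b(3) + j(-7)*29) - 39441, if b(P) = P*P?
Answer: -39635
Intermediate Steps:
b(P) = P²
(b(3) + j(-7)*29) - 39441 = (3² - 7*29) - 39441 = (9 - 203) - 39441 = -194 - 39441 = -39635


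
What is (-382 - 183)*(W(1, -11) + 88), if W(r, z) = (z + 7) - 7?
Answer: -43505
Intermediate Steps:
W(r, z) = z (W(r, z) = (7 + z) - 7 = z)
(-382 - 183)*(W(1, -11) + 88) = (-382 - 183)*(-11 + 88) = -565*77 = -43505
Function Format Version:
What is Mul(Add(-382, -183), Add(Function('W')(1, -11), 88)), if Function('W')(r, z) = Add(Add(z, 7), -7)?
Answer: -43505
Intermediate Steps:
Function('W')(r, z) = z (Function('W')(r, z) = Add(Add(7, z), -7) = z)
Mul(Add(-382, -183), Add(Function('W')(1, -11), 88)) = Mul(Add(-382, -183), Add(-11, 88)) = Mul(-565, 77) = -43505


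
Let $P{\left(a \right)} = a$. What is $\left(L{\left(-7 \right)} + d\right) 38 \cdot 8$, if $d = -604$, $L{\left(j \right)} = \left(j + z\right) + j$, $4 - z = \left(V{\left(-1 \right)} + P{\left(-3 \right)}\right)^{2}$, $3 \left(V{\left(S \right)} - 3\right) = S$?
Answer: $- \frac{1680208}{9} \approx -1.8669 \cdot 10^{5}$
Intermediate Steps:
$V{\left(S \right)} = 3 + \frac{S}{3}$
$z = \frac{35}{9}$ ($z = 4 - \left(\left(3 + \frac{1}{3} \left(-1\right)\right) - 3\right)^{2} = 4 - \left(\left(3 - \frac{1}{3}\right) - 3\right)^{2} = 4 - \left(\frac{8}{3} - 3\right)^{2} = 4 - \left(- \frac{1}{3}\right)^{2} = 4 - \frac{1}{9} = \frac{35}{9} \approx 3.8889$)
$L{\left(j \right)} = \frac{35}{9} + 2 j$ ($L{\left(j \right)} = \left(j + \frac{35}{9}\right) + j = \left(\frac{35}{9} + j\right) + j = \frac{35}{9} + 2 j$)
$\left(L{\left(-7 \right)} + d\right) 38 \cdot 8 = \left(\left(\frac{35}{9} + 2 \left(-7\right)\right) - 604\right) 38 \cdot 8 = \left(\left(\frac{35}{9} - 14\right) - 604\right) 304 = \left(- \frac{91}{9} - 604\right) 304 = \left(- \frac{5527}{9}\right) 304 = - \frac{1680208}{9}$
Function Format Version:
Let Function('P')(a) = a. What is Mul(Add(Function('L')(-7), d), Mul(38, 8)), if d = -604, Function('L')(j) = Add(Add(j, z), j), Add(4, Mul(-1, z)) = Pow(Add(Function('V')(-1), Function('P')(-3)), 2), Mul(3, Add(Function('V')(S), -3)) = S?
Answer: Rational(-1680208, 9) ≈ -1.8669e+5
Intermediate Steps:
Function('V')(S) = Add(3, Mul(Rational(1, 3), S))
z = Rational(35, 9) (z = Add(4, Mul(-1, Pow(Add(Add(3, Mul(Rational(1, 3), -1)), -3), 2))) = Add(4, Mul(-1, Pow(Add(Add(3, Rational(-1, 3)), -3), 2))) = Add(4, Mul(-1, Pow(Add(Rational(8, 3), -3), 2))) = Add(4, Mul(-1, Pow(Rational(-1, 3), 2))) = Add(4, Mul(-1, Rational(1, 9))) = Add(4, Rational(-1, 9)) = Rational(35, 9) ≈ 3.8889)
Function('L')(j) = Add(Rational(35, 9), Mul(2, j)) (Function('L')(j) = Add(Add(j, Rational(35, 9)), j) = Add(Add(Rational(35, 9), j), j) = Add(Rational(35, 9), Mul(2, j)))
Mul(Add(Function('L')(-7), d), Mul(38, 8)) = Mul(Add(Add(Rational(35, 9), Mul(2, -7)), -604), Mul(38, 8)) = Mul(Add(Add(Rational(35, 9), -14), -604), 304) = Mul(Add(Rational(-91, 9), -604), 304) = Mul(Rational(-5527, 9), 304) = Rational(-1680208, 9)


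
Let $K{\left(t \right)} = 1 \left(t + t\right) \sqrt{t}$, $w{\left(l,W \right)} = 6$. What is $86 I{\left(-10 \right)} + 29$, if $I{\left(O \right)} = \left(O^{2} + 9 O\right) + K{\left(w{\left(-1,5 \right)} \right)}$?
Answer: $889 + 1032 \sqrt{6} \approx 3416.9$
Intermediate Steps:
$K{\left(t \right)} = 2 t^{\frac{3}{2}}$ ($K{\left(t \right)} = 1 \cdot 2 t \sqrt{t} = 2 t \sqrt{t} = 2 t^{\frac{3}{2}}$)
$I{\left(O \right)} = O^{2} + 9 O + 12 \sqrt{6}$ ($I{\left(O \right)} = \left(O^{2} + 9 O\right) + 2 \cdot 6^{\frac{3}{2}} = \left(O^{2} + 9 O\right) + 2 \cdot 6 \sqrt{6} = \left(O^{2} + 9 O\right) + 12 \sqrt{6} = O^{2} + 9 O + 12 \sqrt{6}$)
$86 I{\left(-10 \right)} + 29 = 86 \left(\left(-10\right)^{2} + 9 \left(-10\right) + 12 \sqrt{6}\right) + 29 = 86 \left(100 - 90 + 12 \sqrt{6}\right) + 29 = 86 \left(10 + 12 \sqrt{6}\right) + 29 = \left(860 + 1032 \sqrt{6}\right) + 29 = 889 + 1032 \sqrt{6}$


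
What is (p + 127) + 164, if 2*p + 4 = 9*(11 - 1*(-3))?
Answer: 352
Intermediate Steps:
p = 61 (p = -2 + (9*(11 - 1*(-3)))/2 = -2 + (9*(11 + 3))/2 = -2 + (9*14)/2 = -2 + (½)*126 = -2 + 63 = 61)
(p + 127) + 164 = (61 + 127) + 164 = 188 + 164 = 352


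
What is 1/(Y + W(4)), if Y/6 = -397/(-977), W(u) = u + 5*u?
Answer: 977/25830 ≈ 0.037824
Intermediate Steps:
W(u) = 6*u
Y = 2382/977 (Y = 6*(-397/(-977)) = 6*(-397*(-1/977)) = 6*(397/977) = 2382/977 ≈ 2.4381)
1/(Y + W(4)) = 1/(2382/977 + 6*4) = 1/(2382/977 + 24) = 1/(25830/977) = 977/25830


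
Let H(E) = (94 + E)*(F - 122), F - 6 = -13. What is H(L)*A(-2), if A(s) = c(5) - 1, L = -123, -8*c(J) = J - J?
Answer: -3741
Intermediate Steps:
c(J) = 0 (c(J) = -(J - J)/8 = -1/8*0 = 0)
F = -7 (F = 6 - 13 = -7)
A(s) = -1 (A(s) = 0 - 1 = -1)
H(E) = -12126 - 129*E (H(E) = (94 + E)*(-7 - 122) = (94 + E)*(-129) = -12126 - 129*E)
H(L)*A(-2) = (-12126 - 129*(-123))*(-1) = (-12126 + 15867)*(-1) = 3741*(-1) = -3741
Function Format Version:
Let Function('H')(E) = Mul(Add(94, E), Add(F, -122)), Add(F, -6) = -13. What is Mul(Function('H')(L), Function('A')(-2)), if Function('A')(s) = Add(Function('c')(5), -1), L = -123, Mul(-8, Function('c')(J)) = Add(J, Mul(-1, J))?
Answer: -3741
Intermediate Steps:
Function('c')(J) = 0 (Function('c')(J) = Mul(Rational(-1, 8), Add(J, Mul(-1, J))) = Mul(Rational(-1, 8), 0) = 0)
F = -7 (F = Add(6, -13) = -7)
Function('A')(s) = -1 (Function('A')(s) = Add(0, -1) = -1)
Function('H')(E) = Add(-12126, Mul(-129, E)) (Function('H')(E) = Mul(Add(94, E), Add(-7, -122)) = Mul(Add(94, E), -129) = Add(-12126, Mul(-129, E)))
Mul(Function('H')(L), Function('A')(-2)) = Mul(Add(-12126, Mul(-129, -123)), -1) = Mul(Add(-12126, 15867), -1) = Mul(3741, -1) = -3741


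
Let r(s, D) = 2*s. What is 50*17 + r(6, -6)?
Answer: 862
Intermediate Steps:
50*17 + r(6, -6) = 50*17 + 2*6 = 850 + 12 = 862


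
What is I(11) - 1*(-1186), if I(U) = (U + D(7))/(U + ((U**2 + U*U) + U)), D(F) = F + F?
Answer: 313129/264 ≈ 1186.1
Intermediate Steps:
D(F) = 2*F
I(U) = (14 + U)/(2*U + 2*U**2) (I(U) = (U + 2*7)/(U + ((U**2 + U*U) + U)) = (U + 14)/(U + ((U**2 + U**2) + U)) = (14 + U)/(U + (2*U**2 + U)) = (14 + U)/(U + (U + 2*U**2)) = (14 + U)/(2*U + 2*U**2))
I(11) - 1*(-1186) = (1/2)*(14 + 11)/(11*(1 + 11)) - 1*(-1186) = (1/2)*(1/11)*25/12 + 1186 = (1/2)*(1/11)*(1/12)*25 + 1186 = 25/264 + 1186 = 313129/264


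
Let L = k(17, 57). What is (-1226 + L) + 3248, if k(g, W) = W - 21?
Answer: 2058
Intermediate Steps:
k(g, W) = -21 + W
L = 36 (L = -21 + 57 = 36)
(-1226 + L) + 3248 = (-1226 + 36) + 3248 = -1190 + 3248 = 2058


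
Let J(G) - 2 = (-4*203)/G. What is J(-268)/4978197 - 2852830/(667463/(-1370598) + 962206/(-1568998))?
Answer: 1023116909217478181854351987/394584499001248369569 ≈ 2.5929e+6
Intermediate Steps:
J(G) = 2 - 812/G (J(G) = 2 + (-4*203)/G = 2 - 812/G)
J(-268)/4978197 - 2852830/(667463/(-1370598) + 962206/(-1568998)) = (2 - 812/(-268))/4978197 - 2852830/(667463/(-1370598) + 962206/(-1568998)) = (2 - 812*(-1/268))*(1/4978197) - 2852830/(667463*(-1/1370598) + 962206*(-1/1568998)) = (2 + 203/67)*(1/4978197) - 2852830/(-667463/1370598 - 481103/784499) = (337/67)*(1/4978197) - 2852830/(-1183022865631/1075232760402) = 337/333539199 - 2852830*(-1075232760402/1183022865631) = 337/333539199 + 3067456275857637660/1183022865631 = 1023116909217478181854351987/394584499001248369569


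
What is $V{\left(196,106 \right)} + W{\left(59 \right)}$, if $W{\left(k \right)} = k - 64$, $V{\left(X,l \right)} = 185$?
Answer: $180$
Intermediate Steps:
$W{\left(k \right)} = -64 + k$ ($W{\left(k \right)} = k - 64 = -64 + k$)
$V{\left(196,106 \right)} + W{\left(59 \right)} = 185 + \left(-64 + 59\right) = 185 - 5 = 180$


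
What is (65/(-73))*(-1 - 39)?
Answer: 2600/73 ≈ 35.616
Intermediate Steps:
(65/(-73))*(-1 - 39) = (65*(-1/73))*(-40) = -65/73*(-40) = 2600/73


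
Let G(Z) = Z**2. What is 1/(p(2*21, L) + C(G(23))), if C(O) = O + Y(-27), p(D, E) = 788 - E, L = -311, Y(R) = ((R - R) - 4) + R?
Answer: 1/1597 ≈ 0.00062617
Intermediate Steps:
Y(R) = -4 + R (Y(R) = (0 - 4) + R = -4 + R)
C(O) = -31 + O (C(O) = O + (-4 - 27) = O - 31 = -31 + O)
1/(p(2*21, L) + C(G(23))) = 1/((788 - 1*(-311)) + (-31 + 23**2)) = 1/((788 + 311) + (-31 + 529)) = 1/(1099 + 498) = 1/1597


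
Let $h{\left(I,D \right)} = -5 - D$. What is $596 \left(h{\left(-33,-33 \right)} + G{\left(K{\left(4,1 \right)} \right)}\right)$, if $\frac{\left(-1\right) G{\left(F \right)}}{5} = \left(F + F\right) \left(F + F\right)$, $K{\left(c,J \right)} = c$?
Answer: $-174032$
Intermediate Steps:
$G{\left(F \right)} = - 20 F^{2}$ ($G{\left(F \right)} = - 5 \left(F + F\right) \left(F + F\right) = - 5 \cdot 2 F 2 F = - 5 \cdot 4 F^{2} = - 20 F^{2}$)
$596 \left(h{\left(-33,-33 \right)} + G{\left(K{\left(4,1 \right)} \right)}\right) = 596 \left(\left(-5 - -33\right) - 20 \cdot 4^{2}\right) = 596 \left(\left(-5 + 33\right) - 320\right) = 596 \left(28 - 320\right) = 596 \left(-292\right) = -174032$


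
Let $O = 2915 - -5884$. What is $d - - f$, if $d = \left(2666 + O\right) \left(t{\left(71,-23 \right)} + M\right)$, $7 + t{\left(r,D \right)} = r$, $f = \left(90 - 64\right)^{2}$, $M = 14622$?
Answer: $168375666$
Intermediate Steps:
$f = 676$ ($f = 26^{2} = 676$)
$O = 8799$ ($O = 2915 + 5884 = 8799$)
$t{\left(r,D \right)} = -7 + r$
$d = 168374990$ ($d = \left(2666 + 8799\right) \left(\left(-7 + 71\right) + 14622\right) = 11465 \left(64 + 14622\right) = 11465 \cdot 14686 = 168374990$)
$d - - f = 168374990 - \left(-1\right) 676 = 168374990 - -676 = 168374990 + 676 = 168375666$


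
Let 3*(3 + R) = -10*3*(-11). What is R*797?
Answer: 85279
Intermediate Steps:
R = 107 (R = -3 + (-10*3*(-11))/3 = -3 + (-30*(-11))/3 = -3 + (⅓)*330 = -3 + 110 = 107)
R*797 = 107*797 = 85279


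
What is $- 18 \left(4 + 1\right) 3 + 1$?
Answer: $-269$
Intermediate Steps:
$- 18 \left(4 + 1\right) 3 + 1 = - 18 \cdot 5 \cdot 3 + 1 = \left(-18\right) 15 + 1 = -270 + 1 = -269$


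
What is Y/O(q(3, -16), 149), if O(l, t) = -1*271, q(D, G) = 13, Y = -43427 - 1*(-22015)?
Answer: 21412/271 ≈ 79.011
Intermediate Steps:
Y = -21412 (Y = -43427 + 22015 = -21412)
O(l, t) = -271
Y/O(q(3, -16), 149) = -21412/(-271) = -21412*(-1/271) = 21412/271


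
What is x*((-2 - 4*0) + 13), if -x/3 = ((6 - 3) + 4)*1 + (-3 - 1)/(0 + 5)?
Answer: -1023/5 ≈ -204.60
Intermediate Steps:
x = -93/5 (x = -3*(((6 - 3) + 4)*1 + (-3 - 1)/(0 + 5)) = -3*((3 + 4)*1 - 4/5) = -3*(7*1 - 4*⅕) = -3*(7 - ⅘) = -3*31/5 = -93/5 ≈ -18.600)
x*((-2 - 4*0) + 13) = -93*((-2 - 4*0) + 13)/5 = -93*((-2 + 0) + 13)/5 = -93*(-2 + 13)/5 = -93/5*11 = -1023/5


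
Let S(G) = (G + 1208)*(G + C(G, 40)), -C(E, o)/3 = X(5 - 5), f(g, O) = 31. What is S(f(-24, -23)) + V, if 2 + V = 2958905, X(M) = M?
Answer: 2997312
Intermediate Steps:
V = 2958903 (V = -2 + 2958905 = 2958903)
C(E, o) = 0 (C(E, o) = -3*(5 - 5) = -3*0 = 0)
S(G) = G*(1208 + G) (S(G) = (G + 1208)*(G + 0) = (1208 + G)*G = G*(1208 + G))
S(f(-24, -23)) + V = 31*(1208 + 31) + 2958903 = 31*1239 + 2958903 = 38409 + 2958903 = 2997312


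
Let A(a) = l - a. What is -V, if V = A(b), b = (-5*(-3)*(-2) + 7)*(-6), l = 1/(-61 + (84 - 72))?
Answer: 6763/49 ≈ 138.02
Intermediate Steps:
l = -1/49 (l = 1/(-61 + 12) = 1/(-49) = -1/49 ≈ -0.020408)
b = 138 (b = (15*(-2) + 7)*(-6) = (-30 + 7)*(-6) = -23*(-6) = 138)
A(a) = -1/49 - a
V = -6763/49 (V = -1/49 - 1*138 = -1/49 - 138 = -6763/49 ≈ -138.02)
-V = -1*(-6763/49) = 6763/49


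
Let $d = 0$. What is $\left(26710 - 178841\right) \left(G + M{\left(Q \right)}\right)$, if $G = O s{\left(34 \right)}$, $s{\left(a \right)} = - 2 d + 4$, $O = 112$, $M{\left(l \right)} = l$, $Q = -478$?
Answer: $4563930$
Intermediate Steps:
$s{\left(a \right)} = 4$ ($s{\left(a \right)} = \left(-2\right) 0 + 4 = 0 + 4 = 4$)
$G = 448$ ($G = 112 \cdot 4 = 448$)
$\left(26710 - 178841\right) \left(G + M{\left(Q \right)}\right) = \left(26710 - 178841\right) \left(448 - 478\right) = \left(-152131\right) \left(-30\right) = 4563930$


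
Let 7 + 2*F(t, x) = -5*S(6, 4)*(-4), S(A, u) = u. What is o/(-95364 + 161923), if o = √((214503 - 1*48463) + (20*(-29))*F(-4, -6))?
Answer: √144870/66559 ≈ 0.0057185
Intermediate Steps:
F(t, x) = 73/2 (F(t, x) = -7/2 + (-5*4*(-4))/2 = -7/2 + (-20*(-4))/2 = -7/2 + (½)*80 = -7/2 + 40 = 73/2)
o = √144870 (o = √((214503 - 1*48463) + (20*(-29))*(73/2)) = √((214503 - 48463) - 580*73/2) = √(166040 - 21170) = √144870 ≈ 380.62)
o/(-95364 + 161923) = √144870/(-95364 + 161923) = √144870/66559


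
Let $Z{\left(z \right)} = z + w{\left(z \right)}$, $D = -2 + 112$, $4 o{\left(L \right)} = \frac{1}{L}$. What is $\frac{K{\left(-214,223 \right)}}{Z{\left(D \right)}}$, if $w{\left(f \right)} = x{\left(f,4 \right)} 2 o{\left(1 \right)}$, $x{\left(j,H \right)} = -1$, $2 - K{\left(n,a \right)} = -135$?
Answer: $\frac{274}{219} \approx 1.2511$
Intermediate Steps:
$o{\left(L \right)} = \frac{1}{4 L}$
$K{\left(n,a \right)} = 137$ ($K{\left(n,a \right)} = 2 - -135 = 2 + 135 = 137$)
$w{\left(f \right)} = - \frac{1}{2}$ ($w{\left(f \right)} = \left(-1\right) 2 \frac{1}{4 \cdot 1} = - 2 \cdot \frac{1}{4} \cdot 1 = \left(-2\right) \frac{1}{4} = - \frac{1}{2}$)
$D = 110$
$Z{\left(z \right)} = - \frac{1}{2} + z$ ($Z{\left(z \right)} = z - \frac{1}{2} = - \frac{1}{2} + z$)
$\frac{K{\left(-214,223 \right)}}{Z{\left(D \right)}} = \frac{137}{- \frac{1}{2} + 110} = \frac{137}{\frac{219}{2}} = 137 \cdot \frac{2}{219} = \frac{274}{219}$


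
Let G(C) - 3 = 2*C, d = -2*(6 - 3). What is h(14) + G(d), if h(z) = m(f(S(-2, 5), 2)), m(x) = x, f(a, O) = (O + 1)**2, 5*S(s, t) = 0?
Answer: 0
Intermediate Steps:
S(s, t) = 0 (S(s, t) = (1/5)*0 = 0)
d = -6 (d = -2*3 = -6)
f(a, O) = (1 + O)**2
G(C) = 3 + 2*C
h(z) = 9 (h(z) = (1 + 2)**2 = 3**2 = 9)
h(14) + G(d) = 9 + (3 + 2*(-6)) = 9 + (3 - 12) = 9 - 9 = 0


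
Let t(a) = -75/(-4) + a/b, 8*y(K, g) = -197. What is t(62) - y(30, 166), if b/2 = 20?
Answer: 1797/40 ≈ 44.925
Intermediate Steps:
b = 40 (b = 2*20 = 40)
y(K, g) = -197/8 (y(K, g) = (⅛)*(-197) = -197/8)
t(a) = 75/4 + a/40 (t(a) = -75/(-4) + a/40 = -75*(-¼) + a*(1/40) = 75/4 + a/40)
t(62) - y(30, 166) = (75/4 + (1/40)*62) - 1*(-197/8) = (75/4 + 31/20) + 197/8 = 203/10 + 197/8 = 1797/40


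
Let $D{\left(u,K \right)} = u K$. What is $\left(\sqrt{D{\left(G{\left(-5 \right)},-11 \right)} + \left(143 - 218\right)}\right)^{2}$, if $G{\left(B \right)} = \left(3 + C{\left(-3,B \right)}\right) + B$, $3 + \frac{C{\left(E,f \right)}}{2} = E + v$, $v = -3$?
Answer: $145$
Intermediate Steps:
$C{\left(E,f \right)} = -12 + 2 E$ ($C{\left(E,f \right)} = -6 + 2 \left(E - 3\right) = -6 + 2 \left(-3 + E\right) = -6 + \left(-6 + 2 E\right) = -12 + 2 E$)
$G{\left(B \right)} = -15 + B$ ($G{\left(B \right)} = \left(3 + \left(-12 + 2 \left(-3\right)\right)\right) + B = \left(3 - 18\right) + B = -15 + B$)
$D{\left(u,K \right)} = K u$
$\left(\sqrt{D{\left(G{\left(-5 \right)},-11 \right)} + \left(143 - 218\right)}\right)^{2} = \left(\sqrt{- 11 \left(-15 - 5\right) + \left(143 - 218\right)}\right)^{2} = \left(\sqrt{\left(-11\right) \left(-20\right) - 75}\right)^{2} = \left(\sqrt{220 - 75}\right)^{2} = \left(\sqrt{145}\right)^{2} = 145$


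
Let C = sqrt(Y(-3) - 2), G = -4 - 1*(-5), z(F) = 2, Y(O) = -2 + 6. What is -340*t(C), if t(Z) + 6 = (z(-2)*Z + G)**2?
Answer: -1020 - 1360*sqrt(2) ≈ -2943.3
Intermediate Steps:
Y(O) = 4
G = 1 (G = -4 + 5 = 1)
C = sqrt(2) (C = sqrt(4 - 2) = sqrt(2) ≈ 1.4142)
t(Z) = -6 + (1 + 2*Z)**2 (t(Z) = -6 + (2*Z + 1)**2 = -6 + (1 + 2*Z)**2)
-340*t(C) = -340*(-6 + (1 + 2*sqrt(2))**2) = 2040 - 340*(1 + 2*sqrt(2))**2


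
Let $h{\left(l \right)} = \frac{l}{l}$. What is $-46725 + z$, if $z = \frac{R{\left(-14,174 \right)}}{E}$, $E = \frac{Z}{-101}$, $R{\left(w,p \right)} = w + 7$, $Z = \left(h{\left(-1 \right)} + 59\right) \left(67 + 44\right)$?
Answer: $- \frac{311187793}{6660} \approx -46725.0$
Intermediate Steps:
$h{\left(l \right)} = 1$
$Z = 6660$ ($Z = \left(1 + 59\right) \left(67 + 44\right) = 60 \cdot 111 = 6660$)
$R{\left(w,p \right)} = 7 + w$
$E = - \frac{6660}{101}$ ($E = \frac{1}{-101} \cdot 6660 = \left(- \frac{1}{101}\right) 6660 = - \frac{6660}{101} \approx -65.941$)
$z = \frac{707}{6660}$ ($z = \frac{7 - 14}{- \frac{6660}{101}} = \left(-7\right) \left(- \frac{101}{6660}\right) = \frac{707}{6660} \approx 0.10616$)
$-46725 + z = -46725 + \frac{707}{6660} = - \frac{311187793}{6660}$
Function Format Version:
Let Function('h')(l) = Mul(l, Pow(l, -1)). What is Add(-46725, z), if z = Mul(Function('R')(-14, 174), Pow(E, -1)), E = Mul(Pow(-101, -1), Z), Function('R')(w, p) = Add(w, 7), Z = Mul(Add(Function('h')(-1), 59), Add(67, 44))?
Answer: Rational(-311187793, 6660) ≈ -46725.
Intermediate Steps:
Function('h')(l) = 1
Z = 6660 (Z = Mul(Add(1, 59), Add(67, 44)) = Mul(60, 111) = 6660)
Function('R')(w, p) = Add(7, w)
E = Rational(-6660, 101) (E = Mul(Pow(-101, -1), 6660) = Mul(Rational(-1, 101), 6660) = Rational(-6660, 101) ≈ -65.941)
z = Rational(707, 6660) (z = Mul(Add(7, -14), Pow(Rational(-6660, 101), -1)) = Mul(-7, Rational(-101, 6660)) = Rational(707, 6660) ≈ 0.10616)
Add(-46725, z) = Add(-46725, Rational(707, 6660)) = Rational(-311187793, 6660)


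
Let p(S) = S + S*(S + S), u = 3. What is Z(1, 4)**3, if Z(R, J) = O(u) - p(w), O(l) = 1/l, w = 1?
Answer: -512/27 ≈ -18.963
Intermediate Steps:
p(S) = S + 2*S**2 (p(S) = S + S*(2*S) = S + 2*S**2)
Z(R, J) = -8/3 (Z(R, J) = 1/3 - (1 + 2*1) = 1/3 - (1 + 2) = 1/3 - 3 = -8/3)
Z(1, 4)**3 = (-8/3)**3 = -512/27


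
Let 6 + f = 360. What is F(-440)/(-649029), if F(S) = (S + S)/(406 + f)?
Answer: 22/12331551 ≈ 1.7840e-6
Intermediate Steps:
f = 354 (f = -6 + 360 = 354)
F(S) = S/380 (F(S) = (S + S)/(406 + 354) = (2*S)/760 = (2*S)*(1/760) = S/380)
F(-440)/(-649029) = ((1/380)*(-440))/(-649029) = -22/19*(-1/649029) = 22/12331551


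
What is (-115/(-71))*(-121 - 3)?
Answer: -14260/71 ≈ -200.84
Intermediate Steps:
(-115/(-71))*(-121 - 3) = -115*(-1/71)*(-124) = (115/71)*(-124) = -14260/71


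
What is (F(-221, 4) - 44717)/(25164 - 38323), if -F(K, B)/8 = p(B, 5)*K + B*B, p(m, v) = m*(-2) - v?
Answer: 67829/13159 ≈ 5.1546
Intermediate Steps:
p(m, v) = -v - 2*m (p(m, v) = -2*m - v = -v - 2*m)
F(K, B) = -8*B² - 8*K*(-5 - 2*B) (F(K, B) = -8*((-1*5 - 2*B)*K + B*B) = -8*((-5 - 2*B)*K + B²) = -8*(K*(-5 - 2*B) + B²) = -8*(B² + K*(-5 - 2*B)) = -8*B² - 8*K*(-5 - 2*B))
(F(-221, 4) - 44717)/(25164 - 38323) = ((-8*4² + 8*(-221)*(5 + 2*4)) - 44717)/(25164 - 38323) = ((-8*16 + 8*(-221)*(5 + 8)) - 44717)/(-13159) = ((-128 + 8*(-221)*13) - 44717)*(-1/13159) = ((-128 - 22984) - 44717)*(-1/13159) = (-23112 - 44717)*(-1/13159) = -67829*(-1/13159) = 67829/13159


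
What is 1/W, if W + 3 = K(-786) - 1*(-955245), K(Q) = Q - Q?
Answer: 1/955242 ≈ 1.0469e-6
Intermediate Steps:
K(Q) = 0
W = 955242 (W = -3 + (0 - 1*(-955245)) = -3 + (0 + 955245) = -3 + 955245 = 955242)
1/W = 1/955242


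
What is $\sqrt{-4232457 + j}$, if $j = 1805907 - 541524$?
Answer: $3 i \sqrt{329786} \approx 1722.8 i$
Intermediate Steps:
$j = 1264383$ ($j = 1805907 - 541524 = 1264383$)
$\sqrt{-4232457 + j} = \sqrt{-4232457 + 1264383} = \sqrt{-2968074} = 3 i \sqrt{329786}$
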